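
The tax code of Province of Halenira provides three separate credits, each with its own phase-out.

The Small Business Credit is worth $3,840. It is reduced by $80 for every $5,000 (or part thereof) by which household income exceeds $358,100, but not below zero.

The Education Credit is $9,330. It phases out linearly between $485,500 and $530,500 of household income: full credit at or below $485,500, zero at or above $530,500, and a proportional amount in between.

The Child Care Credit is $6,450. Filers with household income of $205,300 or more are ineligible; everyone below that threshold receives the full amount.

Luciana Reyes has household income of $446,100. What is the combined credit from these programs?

$11,730

Small Business Credit: income exceeds $358,100 by $88,000, which is 18 full-or-partial $5,000 increments; reduction = 18 × $80 = $1,440, leaving $2,400.
Education Credit: $446,100 is at or below the $485,500 threshold, so the full $9,330 applies.
Child Care Credit: $446,100 meets or exceeds the $205,300 cutoff, so the credit is $0.
Total: $2,400 + $9,330 + $0 = $11,730.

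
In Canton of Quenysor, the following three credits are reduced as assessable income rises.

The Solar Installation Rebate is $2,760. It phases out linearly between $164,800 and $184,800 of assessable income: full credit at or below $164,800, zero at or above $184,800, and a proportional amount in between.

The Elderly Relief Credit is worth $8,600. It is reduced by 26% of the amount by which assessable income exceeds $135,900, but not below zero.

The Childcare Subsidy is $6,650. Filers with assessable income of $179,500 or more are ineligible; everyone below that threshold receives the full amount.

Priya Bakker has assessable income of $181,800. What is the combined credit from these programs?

$414

Solar Installation Rebate: $181,800 is $17,000 into a $20,000 phase-out range, leaving 3,000/20,000 of the credit: $2,760 × 3,000/20,000 = $414.
Elderly Relief Credit: 26% of the $45,900 excess over $135,900 is $11,934 ≥ base, so the credit is $0.
Childcare Subsidy: $181,800 meets or exceeds the $179,500 cutoff, so the credit is $0.
Total: $414 + $0 + $0 = $414.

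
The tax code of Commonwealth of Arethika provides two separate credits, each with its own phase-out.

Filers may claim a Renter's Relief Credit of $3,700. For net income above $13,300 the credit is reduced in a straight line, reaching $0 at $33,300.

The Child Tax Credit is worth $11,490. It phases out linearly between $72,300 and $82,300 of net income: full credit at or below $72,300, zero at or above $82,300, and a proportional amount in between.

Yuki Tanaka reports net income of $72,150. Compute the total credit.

Renter's Relief Credit: $72,150 is at or above $33,300, so the credit is $0.
Child Tax Credit: $72,150 is at or below the $72,300 threshold, so the full $11,490 applies.
Total: $0 + $11,490 = $11,490.

$11,490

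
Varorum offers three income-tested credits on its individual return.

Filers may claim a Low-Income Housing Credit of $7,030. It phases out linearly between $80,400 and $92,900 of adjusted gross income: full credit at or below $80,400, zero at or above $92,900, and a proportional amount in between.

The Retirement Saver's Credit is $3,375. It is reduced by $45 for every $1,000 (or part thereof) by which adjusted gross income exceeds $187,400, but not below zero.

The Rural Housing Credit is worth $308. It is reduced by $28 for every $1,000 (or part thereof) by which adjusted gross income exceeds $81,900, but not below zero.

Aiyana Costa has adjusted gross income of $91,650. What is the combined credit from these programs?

Low-Income Housing Credit: $91,650 is $11,250 into a $12,500 phase-out range, leaving 1,250/12,500 of the credit: $7,030 × 1,250/12,500 = $703.
Retirement Saver's Credit: $91,650 is at or below the $187,400 threshold, so the full $3,375 applies.
Rural Housing Credit: income exceeds $81,900 by $9,750, which is 10 full-or-partial $1,000 increments; reduction = 10 × $28 = $280, leaving $28.
Total: $703 + $3,375 + $28 = $4,106.

$4,106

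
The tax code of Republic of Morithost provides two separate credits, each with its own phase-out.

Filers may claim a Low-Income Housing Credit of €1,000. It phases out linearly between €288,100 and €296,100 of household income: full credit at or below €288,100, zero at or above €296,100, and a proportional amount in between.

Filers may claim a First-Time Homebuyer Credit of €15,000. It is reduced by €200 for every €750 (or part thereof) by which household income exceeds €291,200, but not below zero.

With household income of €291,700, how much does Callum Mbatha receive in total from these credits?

€15,350

Low-Income Housing Credit: €291,700 is €3,600 into a €8,000 phase-out range, leaving 4,400/8,000 of the credit: €1,000 × 4,400/8,000 = €550.
First-Time Homebuyer Credit: income exceeds €291,200 by €500, which is 1 full-or-partial €750 increment; reduction = 1 × €200 = €200, leaving €14,800.
Total: €550 + €14,800 = €15,350.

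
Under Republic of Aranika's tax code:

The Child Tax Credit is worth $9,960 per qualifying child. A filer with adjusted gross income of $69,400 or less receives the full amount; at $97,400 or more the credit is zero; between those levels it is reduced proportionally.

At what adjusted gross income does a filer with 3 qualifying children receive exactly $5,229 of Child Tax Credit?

$92,500

Full credit = 3 × $9,960 = $29,880.
$5,229 is 5,229/29,880 of the full $29,880, so 24,651/29,880 of the $28,000 range has been used: income = $69,400 + $28,000 × 24,651/29,880 = $92,500.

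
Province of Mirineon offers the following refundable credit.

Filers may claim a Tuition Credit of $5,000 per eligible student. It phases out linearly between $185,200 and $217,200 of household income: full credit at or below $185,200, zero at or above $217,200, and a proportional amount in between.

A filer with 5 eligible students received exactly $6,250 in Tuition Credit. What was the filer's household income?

$209,200

Full credit = 5 × $5,000 = $25,000.
$6,250 is 6,250/25,000 of the full $25,000, so 18,750/25,000 of the $32,000 range has been used: income = $185,200 + $32,000 × 18,750/25,000 = $209,200.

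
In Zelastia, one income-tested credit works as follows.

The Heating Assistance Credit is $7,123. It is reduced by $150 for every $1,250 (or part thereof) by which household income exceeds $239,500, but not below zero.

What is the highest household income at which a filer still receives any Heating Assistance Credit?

$298,250

After 47 increments the reduction is 47 × $150 = $7,050, leaving $73; one more increment wipes it out. Increment 47 ends at excess 47 × $1,250 = $58,750, so the highest qualifying income is $239,500 + $58,750 = $298,250.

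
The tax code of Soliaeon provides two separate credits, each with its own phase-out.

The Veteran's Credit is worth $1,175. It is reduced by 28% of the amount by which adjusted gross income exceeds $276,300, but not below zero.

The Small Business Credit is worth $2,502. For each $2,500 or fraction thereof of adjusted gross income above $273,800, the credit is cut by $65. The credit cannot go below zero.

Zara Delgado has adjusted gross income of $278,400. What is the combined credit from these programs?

$2,959

Veteran's Credit: 28% of the $2,100 excess over $276,300 is $588; credit = $1,175 − $588 = $587.
Small Business Credit: income exceeds $273,800 by $4,600, which is 2 full-or-partial $2,500 increments; reduction = 2 × $65 = $130, leaving $2,372.
Total: $587 + $2,372 = $2,959.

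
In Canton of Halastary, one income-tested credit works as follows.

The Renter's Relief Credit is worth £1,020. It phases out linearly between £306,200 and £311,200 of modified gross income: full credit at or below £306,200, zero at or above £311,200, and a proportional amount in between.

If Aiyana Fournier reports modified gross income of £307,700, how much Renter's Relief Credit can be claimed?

£714

Renter's Relief Credit: £307,700 is £1,500 into a £5,000 phase-out range, leaving 3,500/5,000 of the credit: £1,020 × 3,500/5,000 = £714.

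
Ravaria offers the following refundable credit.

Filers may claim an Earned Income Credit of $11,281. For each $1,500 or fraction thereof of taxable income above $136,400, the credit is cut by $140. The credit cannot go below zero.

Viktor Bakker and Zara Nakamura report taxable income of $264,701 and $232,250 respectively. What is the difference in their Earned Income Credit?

Viktor ($264,701): Earned Income Credit: income exceeds $136,400 by $128,301 → 86 increments × $140 = $12,040 ≥ base, so the credit is $0.
Zara ($232,250): Earned Income Credit: income exceeds $136,400 by $95,850, which is 64 full-or-partial $1,500 increments; reduction = 64 × $140 = $8,960, leaving $2,321.
Difference: |$0 − $2,321| = $2,321.

$2,321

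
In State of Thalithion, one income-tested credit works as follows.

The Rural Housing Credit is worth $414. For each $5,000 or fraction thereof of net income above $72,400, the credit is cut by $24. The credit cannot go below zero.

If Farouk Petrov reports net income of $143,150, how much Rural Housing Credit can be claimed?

$54

Rural Housing Credit: income exceeds $72,400 by $70,750, which is 15 full-or-partial $5,000 increments; reduction = 15 × $24 = $360, leaving $54.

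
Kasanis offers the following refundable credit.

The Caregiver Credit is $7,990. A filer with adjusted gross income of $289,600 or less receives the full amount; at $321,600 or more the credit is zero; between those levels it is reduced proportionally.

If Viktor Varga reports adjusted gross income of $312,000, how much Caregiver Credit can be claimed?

$2,397

Caregiver Credit: $312,000 is $22,400 into a $32,000 phase-out range, leaving 9,600/32,000 of the credit: $7,990 × 9,600/32,000 = $2,397.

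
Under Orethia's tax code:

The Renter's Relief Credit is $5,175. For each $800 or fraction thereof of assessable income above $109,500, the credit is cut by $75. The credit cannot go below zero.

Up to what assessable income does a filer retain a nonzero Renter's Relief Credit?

After 68 increments the reduction is 68 × $75 = $5,100, leaving $75; one more increment wipes it out. Increment 68 ends at excess 68 × $800 = $54,400, so the highest qualifying income is $109,500 + $54,400 = $163,900.

$163,900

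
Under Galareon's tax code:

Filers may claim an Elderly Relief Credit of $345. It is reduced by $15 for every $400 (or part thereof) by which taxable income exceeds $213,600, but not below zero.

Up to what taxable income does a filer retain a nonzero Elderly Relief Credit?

$222,400

After 22 increments the reduction is 22 × $15 = $330, leaving $15; one more increment wipes it out. Increment 22 ends at excess 22 × $400 = $8,800, so the highest qualifying income is $213,600 + $8,800 = $222,400.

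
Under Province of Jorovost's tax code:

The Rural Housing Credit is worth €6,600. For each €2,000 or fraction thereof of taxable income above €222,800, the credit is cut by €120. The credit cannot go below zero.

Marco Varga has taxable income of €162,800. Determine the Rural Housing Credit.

€6,600

Rural Housing Credit: €162,800 is at or below the €222,800 threshold, so the full €6,600 applies.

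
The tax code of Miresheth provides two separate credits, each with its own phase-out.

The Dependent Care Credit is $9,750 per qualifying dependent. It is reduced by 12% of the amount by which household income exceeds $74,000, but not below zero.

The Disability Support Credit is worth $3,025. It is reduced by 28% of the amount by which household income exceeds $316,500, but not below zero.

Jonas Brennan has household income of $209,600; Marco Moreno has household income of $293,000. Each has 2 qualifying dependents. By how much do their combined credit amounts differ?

Jonas ($209,600): Dependent Care Credit: base = 2 × $9,750 = $19,500. 12% of the $135,600 excess over $74,000 is $16,272; credit = $19,500 − $16,272 = $3,228. Disability Support Credit: $209,600 is at or below the $316,500 threshold, so the full $3,025 applies. total $3,228 + $3,025 = $6,253
Marco ($293,000): Dependent Care Credit: base = 2 × $9,750 = $19,500. 12% of the $219,000 excess over $74,000 is $26,280 ≥ base, so the credit is $0. Disability Support Credit: $293,000 is at or below the $316,500 threshold, so the full $3,025 applies. total $0 + $3,025 = $3,025
Difference: |$6,253 − $3,025| = $3,228.

$3,228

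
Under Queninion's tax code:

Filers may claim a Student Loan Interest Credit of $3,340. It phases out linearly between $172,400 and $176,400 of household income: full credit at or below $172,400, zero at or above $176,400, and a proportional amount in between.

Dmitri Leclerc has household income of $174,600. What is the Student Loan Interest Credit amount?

$1,503

Student Loan Interest Credit: $174,600 is $2,200 into a $4,000 phase-out range, leaving 1,800/4,000 of the credit: $3,340 × 1,800/4,000 = $1,503.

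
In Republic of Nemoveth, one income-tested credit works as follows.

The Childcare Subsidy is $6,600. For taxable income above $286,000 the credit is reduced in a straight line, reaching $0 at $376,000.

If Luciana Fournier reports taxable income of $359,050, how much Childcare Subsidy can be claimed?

$1,243

Childcare Subsidy: $359,050 is $73,050 into a $90,000 phase-out range, leaving 16,950/90,000 of the credit: $6,600 × 16,950/90,000 = $1,243.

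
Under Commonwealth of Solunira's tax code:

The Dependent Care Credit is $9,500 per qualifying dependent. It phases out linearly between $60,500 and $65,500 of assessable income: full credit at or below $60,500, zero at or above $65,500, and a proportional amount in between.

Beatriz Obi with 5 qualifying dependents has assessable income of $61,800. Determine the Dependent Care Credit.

Dependent Care Credit: base = 5 × $9,500 = $47,500. $61,800 is $1,300 into a $5,000 phase-out range, leaving 3,700/5,000 of the credit: $47,500 × 3,700/5,000 = $35,150.

$35,150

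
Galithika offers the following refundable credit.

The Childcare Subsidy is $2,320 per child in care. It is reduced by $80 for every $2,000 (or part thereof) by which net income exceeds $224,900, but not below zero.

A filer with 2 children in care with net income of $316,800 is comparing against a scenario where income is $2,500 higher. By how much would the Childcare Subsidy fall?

$160

At $316,800 — base = 2 × $2,320 = $4,640. income exceeds $224,900 by $91,900, which is 46 full-or-partial $2,000 increments; reduction = 46 × $80 = $3,680, leaving $960.
At $319,300 — base = 2 × $2,320 = $4,640. income exceeds $224,900 by $94,400, which is 48 full-or-partial $2,000 increments; reduction = 48 × $80 = $3,840, leaving $800.
Lost: $960 − $800 = $160.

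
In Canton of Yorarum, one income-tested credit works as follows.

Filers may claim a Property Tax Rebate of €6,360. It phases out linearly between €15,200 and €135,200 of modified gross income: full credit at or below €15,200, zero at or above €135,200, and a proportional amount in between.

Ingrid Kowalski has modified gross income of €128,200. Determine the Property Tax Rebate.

€371

Property Tax Rebate: €128,200 is €113,000 into a €120,000 phase-out range, leaving 7,000/120,000 of the credit: €6,360 × 7,000/120,000 = €371.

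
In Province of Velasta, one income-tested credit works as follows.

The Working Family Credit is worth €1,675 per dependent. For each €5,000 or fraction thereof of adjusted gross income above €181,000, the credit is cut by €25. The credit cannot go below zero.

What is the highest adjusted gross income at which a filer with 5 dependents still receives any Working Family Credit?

€1,851,000

Full credit = 5 × €1,675 = €8,375.
After 334 increments the reduction is 334 × €25 = €8,350, leaving €25; one more increment wipes it out. Increment 334 ends at excess 334 × €5,000 = €1,670,000, so the highest qualifying income is €181,000 + €1,670,000 = €1,851,000.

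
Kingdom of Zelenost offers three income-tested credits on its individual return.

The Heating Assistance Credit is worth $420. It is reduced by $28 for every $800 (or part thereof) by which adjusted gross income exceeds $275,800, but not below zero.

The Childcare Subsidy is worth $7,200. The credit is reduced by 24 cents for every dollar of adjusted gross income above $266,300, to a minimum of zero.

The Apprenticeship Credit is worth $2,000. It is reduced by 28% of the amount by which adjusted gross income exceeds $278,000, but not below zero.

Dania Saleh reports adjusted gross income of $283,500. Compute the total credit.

$3,672

Heating Assistance Credit: income exceeds $275,800 by $7,700, which is 10 full-or-partial $800 increments; reduction = 10 × $28 = $280, leaving $140.
Childcare Subsidy: 24% of the $17,200 excess over $266,300 is $4,128; credit = $7,200 − $4,128 = $3,072.
Apprenticeship Credit: 28% of the $5,500 excess over $278,000 is $1,540; credit = $2,000 − $1,540 = $460.
Total: $140 + $3,072 + $460 = $3,672.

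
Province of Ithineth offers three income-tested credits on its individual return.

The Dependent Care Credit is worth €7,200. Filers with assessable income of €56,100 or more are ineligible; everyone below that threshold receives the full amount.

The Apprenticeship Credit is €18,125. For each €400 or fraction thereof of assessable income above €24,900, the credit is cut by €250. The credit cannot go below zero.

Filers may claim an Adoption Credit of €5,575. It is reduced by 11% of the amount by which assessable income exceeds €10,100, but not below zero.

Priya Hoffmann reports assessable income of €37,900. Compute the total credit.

Dependent Care Credit: €37,900 is below the €56,100 cutoff, so the full €7,200 applies.
Apprenticeship Credit: income exceeds €24,900 by €13,000, which is 33 full-or-partial €400 increments; reduction = 33 × €250 = €8,250, leaving €9,875.
Adoption Credit: 11% of the €27,800 excess over €10,100 is €3,058; credit = €5,575 − €3,058 = €2,517.
Total: €7,200 + €9,875 + €2,517 = €19,592.

€19,592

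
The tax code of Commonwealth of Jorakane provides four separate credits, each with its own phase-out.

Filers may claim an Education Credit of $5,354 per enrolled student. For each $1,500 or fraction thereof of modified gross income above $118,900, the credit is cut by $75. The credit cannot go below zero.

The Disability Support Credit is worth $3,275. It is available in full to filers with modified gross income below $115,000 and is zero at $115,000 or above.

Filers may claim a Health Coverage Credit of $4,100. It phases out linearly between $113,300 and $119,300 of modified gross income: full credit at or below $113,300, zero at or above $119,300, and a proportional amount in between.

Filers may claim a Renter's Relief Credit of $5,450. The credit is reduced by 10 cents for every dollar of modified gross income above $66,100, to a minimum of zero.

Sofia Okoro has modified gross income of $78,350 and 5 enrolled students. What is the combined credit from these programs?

Education Credit: base = 5 × $5,354 = $26,770. $78,350 is at or below the $118,900 threshold, so the full $26,770 applies.
Disability Support Credit: $78,350 is below the $115,000 cutoff, so the full $3,275 applies.
Health Coverage Credit: $78,350 is at or below the $113,300 threshold, so the full $4,100 applies.
Renter's Relief Credit: 10% of the $12,250 excess over $66,100 is $1,225; credit = $5,450 − $1,225 = $4,225.
Total: $26,770 + $3,275 + $4,100 + $4,225 = $38,370.

$38,370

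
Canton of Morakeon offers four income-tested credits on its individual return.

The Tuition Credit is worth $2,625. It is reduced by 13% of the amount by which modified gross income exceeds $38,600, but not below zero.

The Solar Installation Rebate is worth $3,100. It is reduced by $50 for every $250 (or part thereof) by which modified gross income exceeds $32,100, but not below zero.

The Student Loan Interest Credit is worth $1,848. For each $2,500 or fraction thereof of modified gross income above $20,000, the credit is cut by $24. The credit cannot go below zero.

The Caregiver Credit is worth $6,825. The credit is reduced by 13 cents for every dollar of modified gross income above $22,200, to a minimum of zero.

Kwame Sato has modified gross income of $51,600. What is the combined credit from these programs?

Tuition Credit: 13% of the $13,000 excess over $38,600 is $1,690; credit = $2,625 − $1,690 = $935.
Solar Installation Rebate: income exceeds $32,100 by $19,500 → 78 increments × $50 = $3,900 ≥ base, so the credit is $0.
Student Loan Interest Credit: income exceeds $20,000 by $31,600, which is 13 full-or-partial $2,500 increments; reduction = 13 × $24 = $312, leaving $1,536.
Caregiver Credit: 13% of the $29,400 excess over $22,200 is $3,822; credit = $6,825 − $3,822 = $3,003.
Total: $935 + $0 + $1,536 + $3,003 = $5,474.

$5,474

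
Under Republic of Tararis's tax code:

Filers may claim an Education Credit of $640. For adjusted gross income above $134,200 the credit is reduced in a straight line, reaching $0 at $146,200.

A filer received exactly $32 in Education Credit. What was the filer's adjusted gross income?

$145,600

$32 is 32/640 of the full $640, so 608/640 of the $12,000 range has been used: income = $134,200 + $12,000 × 608/640 = $145,600.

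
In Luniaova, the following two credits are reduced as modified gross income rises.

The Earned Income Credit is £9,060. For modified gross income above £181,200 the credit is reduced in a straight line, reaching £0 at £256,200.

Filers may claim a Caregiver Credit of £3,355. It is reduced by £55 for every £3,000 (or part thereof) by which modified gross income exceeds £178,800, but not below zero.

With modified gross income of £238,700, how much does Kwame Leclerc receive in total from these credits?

Earned Income Credit: £238,700 is £57,500 into a £75,000 phase-out range, leaving 17,500/75,000 of the credit: £9,060 × 17,500/75,000 = £2,114.
Caregiver Credit: income exceeds £178,800 by £59,900, which is 20 full-or-partial £3,000 increments; reduction = 20 × £55 = £1,100, leaving £2,255.
Total: £2,114 + £2,255 = £4,369.

£4,369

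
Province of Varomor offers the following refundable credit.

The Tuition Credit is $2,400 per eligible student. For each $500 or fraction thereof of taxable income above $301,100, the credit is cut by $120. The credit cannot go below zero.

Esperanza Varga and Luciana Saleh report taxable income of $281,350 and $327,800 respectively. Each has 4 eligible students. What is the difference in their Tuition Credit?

$6,480

Esperanza ($281,350): Tuition Credit: base = 4 × $2,400 = $9,600. $281,350 is at or below the $301,100 threshold, so the full $9,600 applies.
Luciana ($327,800): Tuition Credit: base = 4 × $2,400 = $9,600. income exceeds $301,100 by $26,700, which is 54 full-or-partial $500 increments; reduction = 54 × $120 = $6,480, leaving $3,120.
Difference: |$9,600 − $3,120| = $6,480.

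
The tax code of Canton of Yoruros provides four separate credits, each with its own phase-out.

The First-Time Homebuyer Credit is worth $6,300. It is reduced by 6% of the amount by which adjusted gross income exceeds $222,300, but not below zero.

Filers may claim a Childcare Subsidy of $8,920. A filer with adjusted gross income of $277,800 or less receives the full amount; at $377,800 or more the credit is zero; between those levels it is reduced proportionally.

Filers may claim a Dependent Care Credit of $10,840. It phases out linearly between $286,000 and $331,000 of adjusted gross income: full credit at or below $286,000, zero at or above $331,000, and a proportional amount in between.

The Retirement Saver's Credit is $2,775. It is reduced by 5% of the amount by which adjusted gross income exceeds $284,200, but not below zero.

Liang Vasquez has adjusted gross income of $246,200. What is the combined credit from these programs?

First-Time Homebuyer Credit: 6% of the $23,900 excess over $222,300 is $1,434; credit = $6,300 − $1,434 = $4,866.
Childcare Subsidy: $246,200 is at or below the $277,800 threshold, so the full $8,920 applies.
Dependent Care Credit: $246,200 is at or below the $286,000 threshold, so the full $10,840 applies.
Retirement Saver's Credit: $246,200 is at or below the $284,200 threshold, so the full $2,775 applies.
Total: $4,866 + $8,920 + $10,840 + $2,775 = $27,401.

$27,401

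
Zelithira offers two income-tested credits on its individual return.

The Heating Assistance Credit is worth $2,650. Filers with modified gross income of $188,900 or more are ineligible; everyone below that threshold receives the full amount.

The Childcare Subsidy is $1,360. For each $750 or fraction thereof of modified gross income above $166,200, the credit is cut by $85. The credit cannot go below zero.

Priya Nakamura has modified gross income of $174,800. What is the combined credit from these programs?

Heating Assistance Credit: $174,800 is below the $188,900 cutoff, so the full $2,650 applies.
Childcare Subsidy: income exceeds $166,200 by $8,600, which is 12 full-or-partial $750 increments; reduction = 12 × $85 = $1,020, leaving $340.
Total: $2,650 + $340 = $2,990.

$2,990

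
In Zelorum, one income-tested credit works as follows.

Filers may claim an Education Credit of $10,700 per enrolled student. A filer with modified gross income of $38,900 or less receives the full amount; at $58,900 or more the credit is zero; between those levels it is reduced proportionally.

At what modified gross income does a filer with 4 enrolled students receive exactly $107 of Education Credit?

$58,850

Full credit = 4 × $10,700 = $42,800.
$107 is 107/42,800 of the full $42,800, so 42,693/42,800 of the $20,000 range has been used: income = $38,900 + $20,000 × 42,693/42,800 = $58,850.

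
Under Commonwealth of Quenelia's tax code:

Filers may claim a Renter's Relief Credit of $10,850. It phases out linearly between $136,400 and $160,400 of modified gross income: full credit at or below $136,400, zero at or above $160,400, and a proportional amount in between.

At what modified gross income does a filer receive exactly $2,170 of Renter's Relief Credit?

$155,600

$2,170 is 2,170/10,850 of the full $10,850, so 8,680/10,850 of the $24,000 range has been used: income = $136,400 + $24,000 × 8,680/10,850 = $155,600.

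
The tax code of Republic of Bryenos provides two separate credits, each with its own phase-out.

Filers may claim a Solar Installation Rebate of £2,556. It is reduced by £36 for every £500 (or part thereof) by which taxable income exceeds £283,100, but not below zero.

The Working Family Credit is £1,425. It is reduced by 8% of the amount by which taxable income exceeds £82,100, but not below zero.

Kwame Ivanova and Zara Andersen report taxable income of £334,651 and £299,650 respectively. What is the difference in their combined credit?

Kwame (£334,651): Solar Installation Rebate: income exceeds £283,100 by £51,551 → 104 increments × £36 = £3,744 ≥ base, so the credit is £0. Working Family Credit: 8% of the £252,551 excess over £82,100 is £20,204.08 ≥ base, so the credit is £0. total £0 + £0 = £0
Zara (£299,650): Solar Installation Rebate: income exceeds £283,100 by £16,550, which is 34 full-or-partial £500 increments; reduction = 34 × £36 = £1,224, leaving £1,332. Working Family Credit: 8% of the £217,550 excess over £82,100 is £17,404 ≥ base, so the credit is £0. total £1,332 + £0 = £1,332
Difference: |£0 − £1,332| = £1,332.

£1,332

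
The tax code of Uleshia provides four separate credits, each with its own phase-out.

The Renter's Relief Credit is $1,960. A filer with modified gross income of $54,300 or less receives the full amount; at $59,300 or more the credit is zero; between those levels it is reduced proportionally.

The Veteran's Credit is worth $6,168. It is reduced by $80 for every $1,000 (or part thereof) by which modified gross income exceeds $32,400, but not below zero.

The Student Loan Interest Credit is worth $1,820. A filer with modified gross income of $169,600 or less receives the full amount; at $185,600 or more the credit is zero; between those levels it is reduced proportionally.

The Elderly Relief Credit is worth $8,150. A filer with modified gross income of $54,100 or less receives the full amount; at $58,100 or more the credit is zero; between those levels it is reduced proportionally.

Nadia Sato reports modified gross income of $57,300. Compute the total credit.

Renter's Relief Credit: $57,300 is $3,000 into a $5,000 phase-out range, leaving 2,000/5,000 of the credit: $1,960 × 2,000/5,000 = $784.
Veteran's Credit: income exceeds $32,400 by $24,900, which is 25 full-or-partial $1,000 increments; reduction = 25 × $80 = $2,000, leaving $4,168.
Student Loan Interest Credit: $57,300 is at or below the $169,600 threshold, so the full $1,820 applies.
Elderly Relief Credit: $57,300 is $3,200 into a $4,000 phase-out range, leaving 800/4,000 of the credit: $8,150 × 800/4,000 = $1,630.
Total: $784 + $4,168 + $1,820 + $1,630 = $8,402.

$8,402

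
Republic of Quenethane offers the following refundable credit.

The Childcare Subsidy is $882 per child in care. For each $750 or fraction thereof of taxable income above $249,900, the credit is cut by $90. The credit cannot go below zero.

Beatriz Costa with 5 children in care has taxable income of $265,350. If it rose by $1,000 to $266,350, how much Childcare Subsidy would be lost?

$90

At $265,350 — base = 5 × $882 = $4,410. income exceeds $249,900 by $15,450, which is 21 full-or-partial $750 increments; reduction = 21 × $90 = $1,890, leaving $2,520.
At $266,350 — base = 5 × $882 = $4,410. income exceeds $249,900 by $16,450, which is 22 full-or-partial $750 increments; reduction = 22 × $90 = $1,980, leaving $2,430.
Lost: $2,520 − $2,430 = $90.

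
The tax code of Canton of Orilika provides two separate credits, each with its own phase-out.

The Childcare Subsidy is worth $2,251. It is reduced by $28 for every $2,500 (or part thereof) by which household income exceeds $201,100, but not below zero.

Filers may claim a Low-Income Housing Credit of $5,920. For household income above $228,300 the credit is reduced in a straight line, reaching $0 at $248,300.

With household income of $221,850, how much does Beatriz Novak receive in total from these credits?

$7,919

Childcare Subsidy: income exceeds $201,100 by $20,750, which is 9 full-or-partial $2,500 increments; reduction = 9 × $28 = $252, leaving $1,999.
Low-Income Housing Credit: $221,850 is at or below the $228,300 threshold, so the full $5,920 applies.
Total: $1,999 + $5,920 = $7,919.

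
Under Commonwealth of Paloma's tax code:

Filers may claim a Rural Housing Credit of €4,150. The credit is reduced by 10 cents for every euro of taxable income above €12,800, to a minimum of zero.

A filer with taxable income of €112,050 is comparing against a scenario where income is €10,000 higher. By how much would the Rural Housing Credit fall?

€0

At €112,050 — 10% of the €99,250 excess over €12,800 is €9,925 ≥ base, so the credit is €0.
At €122,050 — 10% of the €109,250 excess over €12,800 is €10,925 ≥ base, so the credit is €0.
Lost: €0 − €0 = €0.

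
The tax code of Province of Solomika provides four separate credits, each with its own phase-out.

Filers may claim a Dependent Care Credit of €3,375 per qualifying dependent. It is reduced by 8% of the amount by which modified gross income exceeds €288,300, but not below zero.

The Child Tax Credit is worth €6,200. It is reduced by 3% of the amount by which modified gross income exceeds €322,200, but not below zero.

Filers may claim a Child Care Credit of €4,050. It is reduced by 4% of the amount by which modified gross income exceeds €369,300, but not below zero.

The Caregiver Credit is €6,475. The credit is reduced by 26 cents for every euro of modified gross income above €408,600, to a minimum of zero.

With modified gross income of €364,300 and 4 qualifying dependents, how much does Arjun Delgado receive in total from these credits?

€22,882

Dependent Care Credit: base = 4 × €3,375 = €13,500. 8% of the €76,000 excess over €288,300 is €6,080; credit = €13,500 − €6,080 = €7,420.
Child Tax Credit: 3% of the €42,100 excess over €322,200 is €1,263; credit = €6,200 − €1,263 = €4,937.
Child Care Credit: €364,300 is at or below the €369,300 threshold, so the full €4,050 applies.
Caregiver Credit: €364,300 is at or below the €408,600 threshold, so the full €6,475 applies.
Total: €7,420 + €4,937 + €4,050 + €6,475 = €22,882.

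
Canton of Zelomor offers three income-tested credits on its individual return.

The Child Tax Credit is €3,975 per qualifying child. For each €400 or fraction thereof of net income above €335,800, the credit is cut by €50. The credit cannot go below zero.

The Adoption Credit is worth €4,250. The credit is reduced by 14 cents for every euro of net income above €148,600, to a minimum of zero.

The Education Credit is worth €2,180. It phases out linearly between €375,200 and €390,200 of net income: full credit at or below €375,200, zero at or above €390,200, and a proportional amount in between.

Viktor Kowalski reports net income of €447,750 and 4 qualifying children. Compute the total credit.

Child Tax Credit: base = 4 × €3,975 = €15,900. income exceeds €335,800 by €111,950, which is 280 full-or-partial €400 increments; reduction = 280 × €50 = €14,000, leaving €1,900.
Adoption Credit: 14% of the €299,150 excess over €148,600 is €41,881 ≥ base, so the credit is €0.
Education Credit: €447,750 is at or above €390,200, so the credit is €0.
Total: €1,900 + €0 + €0 = €1,900.

€1,900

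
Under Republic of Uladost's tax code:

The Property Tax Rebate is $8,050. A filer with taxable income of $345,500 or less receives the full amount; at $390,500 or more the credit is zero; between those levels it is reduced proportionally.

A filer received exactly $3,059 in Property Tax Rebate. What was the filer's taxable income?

$3,059 is 3,059/8,050 of the full $8,050, so 4,991/8,050 of the $45,000 range has been used: income = $345,500 + $45,000 × 4,991/8,050 = $373,400.

$373,400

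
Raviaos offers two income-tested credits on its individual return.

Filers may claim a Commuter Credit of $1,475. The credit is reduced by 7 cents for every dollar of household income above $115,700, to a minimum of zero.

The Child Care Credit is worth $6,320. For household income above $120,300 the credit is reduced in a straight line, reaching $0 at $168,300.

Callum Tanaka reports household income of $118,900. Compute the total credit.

$7,571

Commuter Credit: 7% of the $3,200 excess over $115,700 is $224; credit = $1,475 − $224 = $1,251.
Child Care Credit: $118,900 is at or below the $120,300 threshold, so the full $6,320 applies.
Total: $1,251 + $6,320 = $7,571.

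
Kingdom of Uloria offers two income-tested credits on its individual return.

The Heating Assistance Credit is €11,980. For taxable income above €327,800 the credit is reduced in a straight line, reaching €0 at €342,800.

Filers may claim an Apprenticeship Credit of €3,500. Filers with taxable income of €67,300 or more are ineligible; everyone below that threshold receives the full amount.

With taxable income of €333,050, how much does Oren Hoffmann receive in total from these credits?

Heating Assistance Credit: €333,050 is €5,250 into a €15,000 phase-out range, leaving 9,750/15,000 of the credit: €11,980 × 9,750/15,000 = €7,787.
Apprenticeship Credit: €333,050 meets or exceeds the €67,300 cutoff, so the credit is €0.
Total: €7,787 + €0 = €7,787.

€7,787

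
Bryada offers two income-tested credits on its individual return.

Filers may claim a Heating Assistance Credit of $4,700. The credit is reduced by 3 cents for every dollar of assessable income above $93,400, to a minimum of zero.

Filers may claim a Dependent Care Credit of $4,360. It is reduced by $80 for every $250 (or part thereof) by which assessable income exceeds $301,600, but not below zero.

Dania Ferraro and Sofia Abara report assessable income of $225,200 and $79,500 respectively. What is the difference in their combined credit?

$3,954

Dania ($225,200): Heating Assistance Credit: 3% of the $131,800 excess over $93,400 is $3,954; credit = $4,700 − $3,954 = $746. Dependent Care Credit: $225,200 is at or below the $301,600 threshold, so the full $4,360 applies. total $746 + $4,360 = $5,106
Sofia ($79,500): Heating Assistance Credit: $79,500 is at or below the $93,400 threshold, so the full $4,700 applies. Dependent Care Credit: $79,500 is at or below the $301,600 threshold, so the full $4,360 applies. total $4,700 + $4,360 = $9,060
Difference: |$5,106 − $9,060| = $3,954.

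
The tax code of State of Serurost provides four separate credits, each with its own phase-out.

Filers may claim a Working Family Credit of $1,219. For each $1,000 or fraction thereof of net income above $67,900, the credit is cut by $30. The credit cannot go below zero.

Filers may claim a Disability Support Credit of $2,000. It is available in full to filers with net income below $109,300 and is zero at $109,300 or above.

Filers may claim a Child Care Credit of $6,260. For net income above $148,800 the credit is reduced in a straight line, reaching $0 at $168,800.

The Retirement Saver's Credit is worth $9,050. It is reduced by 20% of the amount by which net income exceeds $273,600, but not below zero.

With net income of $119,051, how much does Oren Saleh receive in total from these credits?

Working Family Credit: income exceeds $67,900 by $51,151 → 52 increments × $30 = $1,560 ≥ base, so the credit is $0.
Disability Support Credit: $119,051 meets or exceeds the $109,300 cutoff, so the credit is $0.
Child Care Credit: $119,051 is at or below the $148,800 threshold, so the full $6,260 applies.
Retirement Saver's Credit: $119,051 is at or below the $273,600 threshold, so the full $9,050 applies.
Total: $0 + $0 + $6,260 + $9,050 = $15,310.

$15,310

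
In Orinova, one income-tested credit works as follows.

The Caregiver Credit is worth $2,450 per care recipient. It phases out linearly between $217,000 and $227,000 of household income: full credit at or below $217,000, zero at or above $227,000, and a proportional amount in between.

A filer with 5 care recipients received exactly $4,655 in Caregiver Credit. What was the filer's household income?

Full credit = 5 × $2,450 = $12,250.
$4,655 is 4,655/12,250 of the full $12,250, so 7,595/12,250 of the $10,000 range has been used: income = $217,000 + $10,000 × 7,595/12,250 = $223,200.

$223,200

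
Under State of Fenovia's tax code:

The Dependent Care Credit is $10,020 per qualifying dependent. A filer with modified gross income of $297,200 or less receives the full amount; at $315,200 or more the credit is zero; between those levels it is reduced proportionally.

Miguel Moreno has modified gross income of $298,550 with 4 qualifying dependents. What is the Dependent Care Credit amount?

$37,074

Dependent Care Credit: base = 4 × $10,020 = $40,080. $298,550 is $1,350 into a $18,000 phase-out range, leaving 16,650/18,000 of the credit: $40,080 × 16,650/18,000 = $37,074.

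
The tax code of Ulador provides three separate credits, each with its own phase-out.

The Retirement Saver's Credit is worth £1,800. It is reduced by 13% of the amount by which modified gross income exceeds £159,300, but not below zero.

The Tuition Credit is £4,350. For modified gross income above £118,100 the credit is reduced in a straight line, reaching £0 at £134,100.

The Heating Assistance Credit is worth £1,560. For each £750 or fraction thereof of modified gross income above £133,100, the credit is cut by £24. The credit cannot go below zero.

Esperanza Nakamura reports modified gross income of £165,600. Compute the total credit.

£1,485

Retirement Saver's Credit: 13% of the £6,300 excess over £159,300 is £819; credit = £1,800 − £819 = £981.
Tuition Credit: £165,600 is at or above £134,100, so the credit is £0.
Heating Assistance Credit: income exceeds £133,100 by £32,500, which is 44 full-or-partial £750 increments; reduction = 44 × £24 = £1,056, leaving £504.
Total: £981 + £0 + £504 = £1,485.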